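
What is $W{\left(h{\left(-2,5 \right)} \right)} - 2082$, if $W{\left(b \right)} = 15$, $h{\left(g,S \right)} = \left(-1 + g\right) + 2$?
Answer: $-2067$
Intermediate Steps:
$h{\left(g,S \right)} = 1 + g$
$W{\left(h{\left(-2,5 \right)} \right)} - 2082 = 15 - 2082 = -2067$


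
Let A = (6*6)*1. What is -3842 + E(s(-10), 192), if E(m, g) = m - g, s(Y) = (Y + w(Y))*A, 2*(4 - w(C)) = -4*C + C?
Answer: -4790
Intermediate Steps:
w(C) = 4 + 3*C/2 (w(C) = 4 - (-4*C + C)/2 = 4 - (-3)*C/2 = 4 + 3*C/2)
A = 36 (A = 36*1 = 36)
s(Y) = 144 + 90*Y (s(Y) = (Y + (4 + 3*Y/2))*36 = (4 + 5*Y/2)*36 = 144 + 90*Y)
-3842 + E(s(-10), 192) = -3842 + ((144 + 90*(-10)) - 1*192) = -3842 + ((144 - 900) - 192) = -3842 + (-756 - 192) = -3842 - 948 = -4790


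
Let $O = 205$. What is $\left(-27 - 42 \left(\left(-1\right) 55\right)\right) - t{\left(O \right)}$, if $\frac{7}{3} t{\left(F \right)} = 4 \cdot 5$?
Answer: $\frac{15921}{7} \approx 2274.4$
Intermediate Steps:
$t{\left(F \right)} = \frac{60}{7}$ ($t{\left(F \right)} = \frac{3 \cdot 4 \cdot 5}{7} = \frac{3}{7} \cdot 20 = \frac{60}{7}$)
$\left(-27 - 42 \left(\left(-1\right) 55\right)\right) - t{\left(O \right)} = \left(-27 - 42 \left(\left(-1\right) 55\right)\right) - \frac{60}{7} = \left(-27 - -2310\right) - \frac{60}{7} = \left(-27 + 2310\right) - \frac{60}{7} = 2283 - \frac{60}{7} = \frac{15921}{7}$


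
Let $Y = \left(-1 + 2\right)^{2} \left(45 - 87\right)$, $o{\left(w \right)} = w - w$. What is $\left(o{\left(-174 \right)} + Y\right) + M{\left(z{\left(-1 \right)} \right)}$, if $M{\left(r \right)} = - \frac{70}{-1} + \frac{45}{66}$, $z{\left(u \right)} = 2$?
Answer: $\frac{631}{22} \approx 28.682$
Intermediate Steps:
$M{\left(r \right)} = \frac{1555}{22}$ ($M{\left(r \right)} = \left(-70\right) \left(-1\right) + 45 \cdot \frac{1}{66} = 70 + \frac{15}{22} = \frac{1555}{22}$)
$o{\left(w \right)} = 0$
$Y = -42$ ($Y = 1^{2} \left(-42\right) = 1 \left(-42\right) = -42$)
$\left(o{\left(-174 \right)} + Y\right) + M{\left(z{\left(-1 \right)} \right)} = \left(0 - 42\right) + \frac{1555}{22} = -42 + \frac{1555}{22} = \frac{631}{22}$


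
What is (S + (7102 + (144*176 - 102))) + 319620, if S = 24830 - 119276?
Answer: 257518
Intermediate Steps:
S = -94446
(S + (7102 + (144*176 - 102))) + 319620 = (-94446 + (7102 + (144*176 - 102))) + 319620 = (-94446 + (7102 + (25344 - 102))) + 319620 = (-94446 + (7102 + 25242)) + 319620 = (-94446 + 32344) + 319620 = -62102 + 319620 = 257518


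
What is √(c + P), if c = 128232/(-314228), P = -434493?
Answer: 3*I*√297927410795007/78557 ≈ 659.16*I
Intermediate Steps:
c = -32058/78557 (c = 128232*(-1/314228) = -32058/78557 ≈ -0.40809)
√(c + P) = √(-32058/78557 - 434493) = √(-34132498659/78557) = 3*I*√297927410795007/78557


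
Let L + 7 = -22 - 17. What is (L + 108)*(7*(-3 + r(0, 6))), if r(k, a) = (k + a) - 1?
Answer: 868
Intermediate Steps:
L = -46 (L = -7 + (-22 - 17) = -7 - 39 = -46)
r(k, a) = -1 + a + k (r(k, a) = (a + k) - 1 = -1 + a + k)
(L + 108)*(7*(-3 + r(0, 6))) = (-46 + 108)*(7*(-3 + (-1 + 6 + 0))) = 62*(7*(-3 + 5)) = 62*(7*2) = 62*14 = 868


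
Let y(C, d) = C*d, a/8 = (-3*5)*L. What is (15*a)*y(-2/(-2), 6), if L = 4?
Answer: -43200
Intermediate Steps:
a = -480 (a = 8*(-3*5*4) = 8*(-15*4) = 8*(-60) = -480)
(15*a)*y(-2/(-2), 6) = (15*(-480))*(-2/(-2)*6) = -7200*(-2*(-1/2))*6 = -7200*6 = -43200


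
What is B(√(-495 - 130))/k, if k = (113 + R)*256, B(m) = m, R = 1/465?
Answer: 11625*I/13451776 ≈ 0.0008642*I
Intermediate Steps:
R = 1/465 ≈ 0.0021505
k = 13451776/465 (k = (113 + 1/465)*256 = (52546/465)*256 = 13451776/465 ≈ 28929.)
B(√(-495 - 130))/k = √(-495 - 130)/(13451776/465) = √(-625)*(465/13451776) = (25*I)*(465/13451776) = 11625*I/13451776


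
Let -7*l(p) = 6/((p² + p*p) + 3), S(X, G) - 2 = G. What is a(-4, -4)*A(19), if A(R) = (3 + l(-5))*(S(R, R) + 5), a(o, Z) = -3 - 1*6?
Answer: -259038/371 ≈ -698.22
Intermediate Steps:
S(X, G) = 2 + G
l(p) = -6/(7*(3 + 2*p²)) (l(p) = -6/(7*((p² + p*p) + 3)) = -6/(7*((p² + p²) + 3)) = -6/(7*(2*p² + 3)) = -6/(7*(3 + 2*p²)))
a(o, Z) = -9 (a(o, Z) = -3 - 6 = -9)
A(R) = 1107/53 + 1107*R/371 (A(R) = (3 - 6/(21 + 14*(-5)²))*((2 + R) + 5) = (3 - 6/(21 + 14*25))*(7 + R) = (3 - 6/(21 + 350))*(7 + R) = (3 - 6/371)*(7 + R) = 1107*(7 + R)/371 = 1107/53 + 1107*R/371)
a(-4, -4)*A(19) = -9*(1107/53 + (1107/371)*19) = -9*(1107/53 + 21033/371) = -9*28782/371 = -259038/371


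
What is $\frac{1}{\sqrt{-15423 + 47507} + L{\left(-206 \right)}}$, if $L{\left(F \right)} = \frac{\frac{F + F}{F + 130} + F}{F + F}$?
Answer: $- \frac{2812}{185315815} + \frac{11552 \sqrt{8021}}{185315815} \approx 0.0055677$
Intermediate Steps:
$L{\left(F \right)} = \frac{F + \frac{2 F}{130 + F}}{2 F}$ ($L{\left(F \right)} = \frac{\frac{2 F}{130 + F} + F}{2 F} = \left(\frac{2 F}{130 + F} + F\right) \frac{1}{2 F} = \left(F + \frac{2 F}{130 + F}\right) \frac{1}{2 F} = \frac{F + \frac{2 F}{130 + F}}{2 F}$)
$\frac{1}{\sqrt{-15423 + 47507} + L{\left(-206 \right)}} = \frac{1}{\sqrt{-15423 + 47507} + \frac{132 - 206}{2 \left(130 - 206\right)}} = \frac{1}{\sqrt{32084} + \frac{1}{2} \frac{1}{-76} \left(-74\right)} = \frac{1}{2 \sqrt{8021} + \frac{1}{2} \left(- \frac{1}{76}\right) \left(-74\right)} = \frac{1}{2 \sqrt{8021} + \frac{37}{76}} = \frac{1}{\frac{37}{76} + 2 \sqrt{8021}}$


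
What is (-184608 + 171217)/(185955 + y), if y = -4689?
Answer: -13391/181266 ≈ -0.073875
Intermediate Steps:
(-184608 + 171217)/(185955 + y) = (-184608 + 171217)/(185955 - 4689) = -13391/181266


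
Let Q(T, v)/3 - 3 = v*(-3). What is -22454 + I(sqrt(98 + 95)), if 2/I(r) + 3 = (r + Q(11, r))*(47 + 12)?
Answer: -29975057149/1334954 - 59*sqrt(193)/2669908 ≈ -22454.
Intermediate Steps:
Q(T, v) = 9 - 9*v (Q(T, v) = 9 + 3*(v*(-3)) = 9 + 3*(-3*v) = 9 - 9*v)
I(r) = 2/(528 - 472*r) (I(r) = 2/(-3 + (r + (9 - 9*r))*(47 + 12)) = 2/(-3 + (9 - 8*r)*59) = 2/(-3 + (531 - 472*r)) = 2/(528 - 472*r))
-22454 + I(sqrt(98 + 95)) = -22454 - 1/(-264 + 236*sqrt(98 + 95)) = -22454 - 1/(-264 + 236*sqrt(193))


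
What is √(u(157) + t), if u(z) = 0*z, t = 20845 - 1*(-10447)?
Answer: 2*√7823 ≈ 176.90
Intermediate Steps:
t = 31292 (t = 20845 + 10447 = 31292)
u(z) = 0
√(u(157) + t) = √(0 + 31292) = √31292 = 2*√7823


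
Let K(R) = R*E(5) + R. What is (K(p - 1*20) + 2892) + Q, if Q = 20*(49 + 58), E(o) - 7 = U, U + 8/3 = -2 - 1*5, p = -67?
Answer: 5177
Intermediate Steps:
U = -29/3 (U = -8/3 + (-2 - 1*5) = -8/3 + (-2 - 5) = -8/3 - 7 = -29/3 ≈ -9.6667)
E(o) = -8/3 (E(o) = 7 - 29/3 = -8/3)
K(R) = -5*R/3 (K(R) = R*(-8/3) + R = -8*R/3 + R = -5*R/3)
Q = 2140 (Q = 20*107 = 2140)
(K(p - 1*20) + 2892) + Q = (-5*(-67 - 1*20)/3 + 2892) + 2140 = (-5*(-67 - 20)/3 + 2892) + 2140 = (-5/3*(-87) + 2892) + 2140 = (145 + 2892) + 2140 = 3037 + 2140 = 5177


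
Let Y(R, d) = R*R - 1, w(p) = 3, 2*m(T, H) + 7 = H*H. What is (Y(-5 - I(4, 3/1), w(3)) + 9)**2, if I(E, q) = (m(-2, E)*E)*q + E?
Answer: 15816529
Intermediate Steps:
m(T, H) = -7/2 + H**2/2 (m(T, H) = -7/2 + (H*H)/2 = -7/2 + H**2/2)
I(E, q) = E + E*q*(-7/2 + E**2/2) (I(E, q) = ((-7/2 + E**2/2)*E)*q + E = (E*(-7/2 + E**2/2))*q + E = E*q*(-7/2 + E**2/2) + E = E + E*q*(-7/2 + E**2/2))
Y(R, d) = -1 + R**2 (Y(R, d) = R**2 - 1 = -1 + R**2)
(Y(-5 - I(4, 3/1), w(3)) + 9)**2 = ((-1 + (-5 - 4*(2 + (3/1)*(-7 + 4**2))/2)**2) + 9)**2 = ((-1 + (-5 - 4*(2 + (3*1)*(-7 + 16))/2)**2) + 9)**2 = ((-1 + (-5 - 4*(2 + 3*9)/2)**2) + 9)**2 = ((-1 + (-5 - 4*(2 + 27)/2)**2) + 9)**2 = ((-1 + (-5 - 4*29/2)**2) + 9)**2 = ((-1 + (-5 - 1*58)**2) + 9)**2 = ((-1 + (-5 - 58)**2) + 9)**2 = ((-1 + (-63)**2) + 9)**2 = ((-1 + 3969) + 9)**2 = (3968 + 9)**2 = 3977**2 = 15816529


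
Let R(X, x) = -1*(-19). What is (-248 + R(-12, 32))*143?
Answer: -32747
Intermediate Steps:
R(X, x) = 19
(-248 + R(-12, 32))*143 = (-248 + 19)*143 = -229*143 = -32747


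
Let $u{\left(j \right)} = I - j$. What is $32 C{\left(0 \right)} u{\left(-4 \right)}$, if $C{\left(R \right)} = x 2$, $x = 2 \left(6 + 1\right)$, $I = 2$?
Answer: $5376$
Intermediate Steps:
$u{\left(j \right)} = 2 - j$
$x = 14$ ($x = 2 \cdot 7 = 14$)
$C{\left(R \right)} = 28$ ($C{\left(R \right)} = 14 \cdot 2 = 28$)
$32 C{\left(0 \right)} u{\left(-4 \right)} = 32 \cdot 28 \left(2 - -4\right) = 896 \left(2 + 4\right) = 896 \cdot 6 = 5376$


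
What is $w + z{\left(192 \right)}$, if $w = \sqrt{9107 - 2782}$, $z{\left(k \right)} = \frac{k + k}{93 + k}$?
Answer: $\frac{128}{95} + 5 \sqrt{253} \approx 80.877$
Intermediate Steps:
$z{\left(k \right)} = \frac{2 k}{93 + k}$
$w = 5 \sqrt{253}$ ($w = \sqrt{9107 + \left(-7653 + 4871\right)} = \sqrt{9107 - 2782} = \sqrt{6325} = 5 \sqrt{253} \approx 79.53$)
$w + z{\left(192 \right)} = 5 \sqrt{253} + 2 \cdot 192 \frac{1}{93 + 192} = 5 \sqrt{253} + 2 \cdot 192 \cdot \frac{1}{285} = 5 \sqrt{253} + \frac{128}{95} = \frac{128}{95} + 5 \sqrt{253}$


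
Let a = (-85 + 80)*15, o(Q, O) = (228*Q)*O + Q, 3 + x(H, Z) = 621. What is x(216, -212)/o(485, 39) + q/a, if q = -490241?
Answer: 422892190931/64696575 ≈ 6536.5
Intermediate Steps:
x(H, Z) = 618 (x(H, Z) = -3 + 621 = 618)
o(Q, O) = Q + 228*O*Q (o(Q, O) = 228*O*Q + Q = Q + 228*O*Q)
a = -75 (a = -5*15 = -75)
x(216, -212)/o(485, 39) + q/a = 618/((485*(1 + 228*39))) - 490241/(-75) = 618/((485*(1 + 8892))) - 490241*(-1/75) = 618/((485*8893)) + 490241/75 = 618/4313105 + 490241/75 = 422892190931/64696575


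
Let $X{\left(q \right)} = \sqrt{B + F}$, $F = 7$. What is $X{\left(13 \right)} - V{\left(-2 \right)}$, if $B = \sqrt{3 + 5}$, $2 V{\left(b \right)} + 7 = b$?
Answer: $\frac{9}{2} + \sqrt{7 + 2 \sqrt{2}} \approx 7.635$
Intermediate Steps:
$V{\left(b \right)} = - \frac{7}{2} + \frac{b}{2}$
$B = 2 \sqrt{2}$ ($B = \sqrt{8} = 2 \sqrt{2} \approx 2.8284$)
$X{\left(q \right)} = \sqrt{7 + 2 \sqrt{2}}$ ($X{\left(q \right)} = \sqrt{2 \sqrt{2} + 7} = \sqrt{7 + 2 \sqrt{2}}$)
$X{\left(13 \right)} - V{\left(-2 \right)} = \sqrt{7 + 2 \sqrt{2}} - \left(- \frac{7}{2} + \frac{1}{2} \left(-2\right)\right) = \sqrt{7 + 2 \sqrt{2}} - \left(- \frac{7}{2} - 1\right) = \sqrt{7 + 2 \sqrt{2}} - - \frac{9}{2} = \sqrt{7 + 2 \sqrt{2}} + \frac{9}{2} = \frac{9}{2} + \sqrt{7 + 2 \sqrt{2}}$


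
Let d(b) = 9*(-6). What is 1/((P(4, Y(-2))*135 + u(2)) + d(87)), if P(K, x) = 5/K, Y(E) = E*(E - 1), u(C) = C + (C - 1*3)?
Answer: 4/463 ≈ 0.0086393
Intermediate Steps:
d(b) = -54
u(C) = -3 + 2*C (u(C) = C + (C - 3) = C + (-3 + C) = -3 + 2*C)
Y(E) = E*(-1 + E)
1/((P(4, Y(-2))*135 + u(2)) + d(87)) = 1/(((5/4)*135 + (-3 + 2*2)) - 54) = 1/(((5*(¼))*135 + (-3 + 4)) - 54) = 1/(((5/4)*135 + 1) - 54) = 1/((675/4 + 1) - 54) = 1/(679/4 - 54) = 1/(463/4) = 4/463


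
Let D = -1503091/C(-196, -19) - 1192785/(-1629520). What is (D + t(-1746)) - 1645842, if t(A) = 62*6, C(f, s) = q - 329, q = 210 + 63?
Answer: -3692622193103/2281328 ≈ -1.6186e+6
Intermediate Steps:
q = 273
C(f, s) = -56 (C(f, s) = 273 - 329 = -56)
t(A) = 372
D = 61234591057/2281328 (D = -1503091/(-56) - 1192785/(-1629520) = -1503091*(-1/56) - 1192785*(-1/1629520) = 1503091/56 + 238557/325904 = 61234591057/2281328 ≈ 26842.)
(D + t(-1746)) - 1645842 = (61234591057/2281328 + 372) - 1645842 = 62083245073/2281328 - 1645842 = -3692622193103/2281328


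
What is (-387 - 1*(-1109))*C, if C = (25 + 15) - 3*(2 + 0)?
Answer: 24548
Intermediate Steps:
C = 34 (C = 40 - 3*2 = 40 - 6 = 34)
(-387 - 1*(-1109))*C = (-387 - 1*(-1109))*34 = (-387 + 1109)*34 = 722*34 = 24548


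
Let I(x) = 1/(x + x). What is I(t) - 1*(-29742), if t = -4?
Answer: 237935/8 ≈ 29742.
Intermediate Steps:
I(x) = 1/(2*x)
I(t) - 1*(-29742) = (½)/(-4) - 1*(-29742) = (½)*(-¼) + 29742 = -⅛ + 29742 = 237935/8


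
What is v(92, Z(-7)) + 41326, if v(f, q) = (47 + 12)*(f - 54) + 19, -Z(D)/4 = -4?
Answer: 43587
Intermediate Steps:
Z(D) = 16 (Z(D) = -4*(-4) = 16)
v(f, q) = -3167 + 59*f (v(f, q) = 59*(-54 + f) + 19 = (-3186 + 59*f) + 19 = -3167 + 59*f)
v(92, Z(-7)) + 41326 = (-3167 + 59*92) + 41326 = (-3167 + 5428) + 41326 = 2261 + 41326 = 43587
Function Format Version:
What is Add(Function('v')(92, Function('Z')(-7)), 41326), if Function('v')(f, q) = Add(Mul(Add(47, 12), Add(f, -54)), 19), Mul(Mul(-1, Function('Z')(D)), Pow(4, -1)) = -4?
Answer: 43587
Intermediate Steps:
Function('Z')(D) = 16 (Function('Z')(D) = Mul(-4, -4) = 16)
Function('v')(f, q) = Add(-3167, Mul(59, f)) (Function('v')(f, q) = Add(Mul(59, Add(-54, f)), 19) = Add(Add(-3186, Mul(59, f)), 19) = Add(-3167, Mul(59, f)))
Add(Function('v')(92, Function('Z')(-7)), 41326) = Add(Add(-3167, Mul(59, 92)), 41326) = Add(Add(-3167, 5428), 41326) = Add(2261, 41326) = 43587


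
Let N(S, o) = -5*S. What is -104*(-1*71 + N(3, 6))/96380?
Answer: 2236/24095 ≈ 0.092799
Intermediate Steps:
-104*(-1*71 + N(3, 6))/96380 = -104*(-1*71 - 5*3)/96380 = -104*(-71 - 15)*(1/96380) = -104*(-86)*(1/96380) = 8944*(1/96380) = 2236/24095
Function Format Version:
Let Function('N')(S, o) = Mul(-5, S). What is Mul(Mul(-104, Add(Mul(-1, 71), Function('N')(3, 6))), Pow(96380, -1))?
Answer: Rational(2236, 24095) ≈ 0.092799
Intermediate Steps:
Mul(Mul(-104, Add(Mul(-1, 71), Function('N')(3, 6))), Pow(96380, -1)) = Mul(Mul(-104, Add(Mul(-1, 71), Mul(-5, 3))), Pow(96380, -1)) = Mul(Mul(-104, Add(-71, -15)), Rational(1, 96380)) = Mul(Mul(-104, -86), Rational(1, 96380)) = Mul(8944, Rational(1, 96380)) = Rational(2236, 24095)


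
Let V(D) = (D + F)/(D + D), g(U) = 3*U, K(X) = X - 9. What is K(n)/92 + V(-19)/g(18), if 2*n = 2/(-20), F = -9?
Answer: -79973/943920 ≈ -0.084724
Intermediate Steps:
n = -1/20 (n = (2/(-20))/2 = (2*(-1/20))/2 = (1/2)*(-1/10) = -1/20 ≈ -0.050000)
K(X) = -9 + X
V(D) = (-9 + D)/(2*D) (V(D) = (D - 9)/(D + D) = (-9 + D)/((2*D)) = (-9 + D)*(1/(2*D)) = (-9 + D)/(2*D))
K(n)/92 + V(-19)/g(18) = (-9 - 1/20)/92 + ((1/2)*(-9 - 19)/(-19))/((3*18)) = -181/20*1/92 + ((1/2)*(-1/19)*(-28))/54 = -181/1840 + (14/19)*(1/54) = -181/1840 + 7/513 = -79973/943920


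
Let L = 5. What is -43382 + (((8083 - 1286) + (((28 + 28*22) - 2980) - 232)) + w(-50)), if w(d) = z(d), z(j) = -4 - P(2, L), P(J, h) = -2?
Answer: -39155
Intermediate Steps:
z(j) = -2 (z(j) = -4 - 1*(-2) = -4 + 2 = -2)
w(d) = -2
-43382 + (((8083 - 1286) + (((28 + 28*22) - 2980) - 232)) + w(-50)) = -43382 + (((8083 - 1286) + (((28 + 28*22) - 2980) - 232)) - 2) = -43382 + ((6797 + (((28 + 616) - 2980) - 232)) - 2) = -43382 + ((6797 + ((644 - 2980) - 232)) - 2) = -43382 + ((6797 + (-2336 - 232)) - 2) = -43382 + ((6797 - 2568) - 2) = -43382 + (4229 - 2) = -43382 + 4227 = -39155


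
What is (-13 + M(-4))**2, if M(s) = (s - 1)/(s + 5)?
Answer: 324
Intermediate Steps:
M(s) = (-1 + s)/(5 + s)
(-13 + M(-4))**2 = (-13 + (-1 - 4)/(5 - 4))**2 = (-13 - 5/1)**2 = (-13 + 1*(-5))**2 = (-13 - 5)**2 = (-18)**2 = 324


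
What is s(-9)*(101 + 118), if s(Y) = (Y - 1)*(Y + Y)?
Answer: 39420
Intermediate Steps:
s(Y) = 2*Y*(-1 + Y) (s(Y) = (-1 + Y)*(2*Y) = 2*Y*(-1 + Y))
s(-9)*(101 + 118) = (2*(-9)*(-1 - 9))*(101 + 118) = (2*(-9)*(-10))*219 = 180*219 = 39420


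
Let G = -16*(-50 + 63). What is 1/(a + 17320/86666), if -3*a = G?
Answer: 129999/9039244 ≈ 0.014382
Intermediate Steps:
G = -208 (G = -16*13 = -208)
a = 208/3 (a = -⅓*(-208) = 208/3 ≈ 69.333)
1/(a + 17320/86666) = 1/(208/3 + 17320/86666) = 1/(208/3 + 17320*(1/86666)) = 1/(208/3 + 8660/43333) = 1/(9039244/129999) = 129999/9039244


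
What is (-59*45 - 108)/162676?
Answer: -2763/162676 ≈ -0.016985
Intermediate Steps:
(-59*45 - 108)/162676 = (-2655 - 108)*(1/162676) = -2763*1/162676 = -2763/162676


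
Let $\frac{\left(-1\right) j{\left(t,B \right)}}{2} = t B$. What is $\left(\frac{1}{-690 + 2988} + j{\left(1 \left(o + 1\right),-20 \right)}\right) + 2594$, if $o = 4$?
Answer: $\frac{6420613}{2298} \approx 2794.0$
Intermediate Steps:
$j{\left(t,B \right)} = - 2 B t$ ($j{\left(t,B \right)} = - 2 t B = - 2 B t$)
$\left(\frac{1}{-690 + 2988} + j{\left(1 \left(o + 1\right),-20 \right)}\right) + 2594 = \left(\frac{1}{-690 + 2988} - - 40 \cdot 1 \left(4 + 1\right)\right) + 2594 = \left(\frac{1}{2298} - - 40 \cdot 1 \cdot 5\right) + 2594 = \left(\frac{1}{2298} - \left(-40\right) 5\right) + 2594 = \left(\frac{1}{2298} + 200\right) + 2594 = \frac{459601}{2298} + 2594 = \frac{6420613}{2298}$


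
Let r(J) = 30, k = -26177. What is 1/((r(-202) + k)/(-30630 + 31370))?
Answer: -740/26147 ≈ -0.028302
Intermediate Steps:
1/((r(-202) + k)/(-30630 + 31370)) = 1/((30 - 26177)/(-30630 + 31370)) = 1/(-26147/740) = -740/26147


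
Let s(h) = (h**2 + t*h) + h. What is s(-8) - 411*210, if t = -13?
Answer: -86150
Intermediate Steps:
s(h) = h**2 - 12*h (s(h) = (h**2 - 13*h) + h = h**2 - 12*h)
s(-8) - 411*210 = -8*(-12 - 8) - 411*210 = -8*(-20) - 86310 = 160 - 86310 = -86150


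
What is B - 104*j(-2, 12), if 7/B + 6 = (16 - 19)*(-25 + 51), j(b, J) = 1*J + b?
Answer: -12481/12 ≈ -1040.1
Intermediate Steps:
j(b, J) = J + b
B = -1/12 (B = 7/(-6 + (16 - 19)*(-25 + 51)) = 7/(-6 - 3*26) = 7/(-6 - 78) = 7/(-84) = 7*(-1/84) = -1/12 ≈ -0.083333)
B - 104*j(-2, 12) = -1/12 - 104*(12 - 2) = -1/12 - 104*10 = -1/12 - 1040 = -12481/12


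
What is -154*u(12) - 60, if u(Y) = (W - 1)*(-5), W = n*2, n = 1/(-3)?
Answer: -4030/3 ≈ -1343.3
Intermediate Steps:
n = -⅓ ≈ -0.33333
W = -⅔ (W = -⅓*2 = -⅔ ≈ -0.66667)
u(Y) = 25/3 (u(Y) = (-⅔ - 1)*(-5) = -5/3*(-5) = 25/3)
-154*u(12) - 60 = -154*25/3 - 60 = -3850/3 - 60 = -4030/3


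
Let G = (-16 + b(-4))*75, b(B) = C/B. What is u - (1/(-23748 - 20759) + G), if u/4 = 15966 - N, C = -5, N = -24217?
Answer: 28811739975/178028 ≈ 1.6184e+5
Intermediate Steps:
b(B) = -5/B
u = 160732 (u = 4*(15966 - 1*(-24217)) = 4*(15966 + 24217) = 4*40183 = 160732)
G = -4425/4 (G = (-16 - 5/(-4))*75 = (-16 - 5*(-¼))*75 = (-16 + 5/4)*75 = -59/4*75 = -4425/4 ≈ -1106.3)
u - (1/(-23748 - 20759) + G) = 160732 - (1/(-23748 - 20759) - 4425/4) = 160732 - (1/(-44507) - 4425/4) = 160732 - (-1/44507 - 4425/4) = 160732 - 1*(-196943479/178028) = 160732 + 196943479/178028 = 28811739975/178028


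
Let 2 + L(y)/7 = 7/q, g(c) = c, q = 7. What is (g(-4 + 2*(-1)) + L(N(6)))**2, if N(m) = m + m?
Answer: 169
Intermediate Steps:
N(m) = 2*m
L(y) = -7 (L(y) = -14 + 7*(7/7) = -14 + 7*(7*(1/7)) = -14 + 7*1 = -14 + 7 = -7)
(g(-4 + 2*(-1)) + L(N(6)))**2 = ((-4 + 2*(-1)) - 7)**2 = ((-4 - 2) - 7)**2 = (-6 - 7)**2 = (-13)**2 = 169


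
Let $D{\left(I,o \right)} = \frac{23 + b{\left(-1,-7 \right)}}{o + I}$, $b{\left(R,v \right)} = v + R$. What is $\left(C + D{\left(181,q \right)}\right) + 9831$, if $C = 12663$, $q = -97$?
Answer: $\frac{629837}{28} \approx 22494.0$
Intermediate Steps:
$b{\left(R,v \right)} = R + v$
$D{\left(I,o \right)} = \frac{15}{I + o}$ ($D{\left(I,o \right)} = \frac{23 - 8}{o + I} = \frac{23 - 8}{I + o} = \frac{15}{I + o}$)
$\left(C + D{\left(181,q \right)}\right) + 9831 = \left(12663 + \frac{15}{181 - 97}\right) + 9831 = \left(12663 + \frac{15}{84}\right) + 9831 = \left(12663 + 15 \cdot \frac{1}{84}\right) + 9831 = \left(12663 + \frac{5}{28}\right) + 9831 = \frac{354569}{28} + 9831 = \frac{629837}{28}$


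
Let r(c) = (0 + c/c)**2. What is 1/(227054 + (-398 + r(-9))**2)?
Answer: 1/384663 ≈ 2.5997e-6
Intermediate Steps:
r(c) = 1 (r(c) = (0 + 1)**2 = 1**2 = 1)
1/(227054 + (-398 + r(-9))**2) = 1/(227054 + (-398 + 1)**2) = 1/(227054 + (-397)**2) = 1/(227054 + 157609) = 1/384663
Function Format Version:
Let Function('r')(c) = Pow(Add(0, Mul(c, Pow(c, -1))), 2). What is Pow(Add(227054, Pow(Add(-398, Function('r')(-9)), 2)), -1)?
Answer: Rational(1, 384663) ≈ 2.5997e-6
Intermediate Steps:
Function('r')(c) = 1 (Function('r')(c) = Pow(Add(0, 1), 2) = Pow(1, 2) = 1)
Pow(Add(227054, Pow(Add(-398, Function('r')(-9)), 2)), -1) = Pow(Add(227054, Pow(Add(-398, 1), 2)), -1) = Pow(Add(227054, Pow(-397, 2)), -1) = Pow(Add(227054, 157609), -1) = Pow(384663, -1) = Rational(1, 384663)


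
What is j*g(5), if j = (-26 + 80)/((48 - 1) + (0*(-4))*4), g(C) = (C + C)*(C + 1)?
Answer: 3240/47 ≈ 68.936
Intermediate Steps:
g(C) = 2*C*(1 + C) (g(C) = (2*C)*(1 + C) = 2*C*(1 + C))
j = 54/47 (j = 54/(47 + 0*4) = 54/(47 + 0) = 54/47 ≈ 1.1489)
j*g(5) = 54*(2*5*(1 + 5))/47 = 54*(2*5*6)/47 = (54/47)*60 = 3240/47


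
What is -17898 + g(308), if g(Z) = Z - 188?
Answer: -17778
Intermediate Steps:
g(Z) = -188 + Z
-17898 + g(308) = -17898 + (-188 + 308) = -17898 + 120 = -17778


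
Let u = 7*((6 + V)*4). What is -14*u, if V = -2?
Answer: -1568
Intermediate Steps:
u = 112 (u = 7*((6 - 2)*4) = 7*(4*4) = 7*16 = 112)
-14*u = -14*112 = -1568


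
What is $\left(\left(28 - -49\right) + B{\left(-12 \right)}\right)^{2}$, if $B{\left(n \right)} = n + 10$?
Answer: $5625$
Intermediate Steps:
$B{\left(n \right)} = 10 + n$
$\left(\left(28 - -49\right) + B{\left(-12 \right)}\right)^{2} = \left(\left(28 - -49\right) + \left(10 - 12\right)\right)^{2} = \left(\left(28 + 49\right) - 2\right)^{2} = \left(77 - 2\right)^{2} = 75^{2} = 5625$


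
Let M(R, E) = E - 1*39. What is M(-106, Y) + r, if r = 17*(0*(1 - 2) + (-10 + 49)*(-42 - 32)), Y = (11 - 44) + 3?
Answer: -49131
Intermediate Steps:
Y = -30 (Y = -33 + 3 = -30)
M(R, E) = -39 + E (M(R, E) = E - 39 = -39 + E)
r = -49062 (r = 17*(0*(-1) + 39*(-74)) = 17*(0 - 2886) = 17*(-2886) = -49062)
M(-106, Y) + r = (-39 - 30) - 49062 = -69 - 49062 = -49131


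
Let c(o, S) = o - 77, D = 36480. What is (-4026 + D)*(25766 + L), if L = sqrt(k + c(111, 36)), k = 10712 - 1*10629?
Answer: 836209764 + 97362*sqrt(13) ≈ 8.3656e+8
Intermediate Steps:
c(o, S) = -77 + o
k = 83 (k = 10712 - 10629 = 83)
L = 3*sqrt(13) (L = sqrt(83 + (-77 + 111)) = sqrt(83 + 34) = sqrt(117) = 3*sqrt(13) ≈ 10.817)
(-4026 + D)*(25766 + L) = (-4026 + 36480)*(25766 + 3*sqrt(13)) = 32454*(25766 + 3*sqrt(13)) = 836209764 + 97362*sqrt(13)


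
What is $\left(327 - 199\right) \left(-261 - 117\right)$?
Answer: $-48384$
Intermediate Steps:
$\left(327 - 199\right) \left(-261 - 117\right) = 128 \left(-378\right) = -48384$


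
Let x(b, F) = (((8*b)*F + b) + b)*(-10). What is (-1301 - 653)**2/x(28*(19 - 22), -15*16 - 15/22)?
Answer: -10499819/4443180 ≈ -2.3631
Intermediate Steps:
x(b, F) = -20*b - 80*F*b (x(b, F) = ((8*F*b + b) + b)*(-10) = ((b + 8*F*b) + b)*(-10) = (2*b + 8*F*b)*(-10) = -20*b - 80*F*b)
(-1301 - 653)**2/x(28*(19 - 22), -15*16 - 15/22) = (-1301 - 653)**2/((-20*28*(19 - 22)*(1 + 4*(-15*16 - 15/22)))) = (-1954)**2/((-20*28*(-3)*(1 + 4*(-240 - 15*1/22)))) = 3818116/((-20*(-84)*(1 + 4*(-240 - 15/22)))) = 3818116/((-20*(-84)*(1 + 4*(-5295/22)))) = 3818116/((-20*(-84)*(1 - 10590/11))) = 3818116/((-20*(-84)*(-10579/11))) = 3818116/(-17772720/11) = 3818116*(-11/17772720) = -10499819/4443180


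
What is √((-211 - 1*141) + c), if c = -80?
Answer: 12*I*√3 ≈ 20.785*I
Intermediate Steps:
√((-211 - 1*141) + c) = √((-211 - 1*141) - 80) = √((-211 - 141) - 80) = √(-352 - 80) = √(-432) = 12*I*√3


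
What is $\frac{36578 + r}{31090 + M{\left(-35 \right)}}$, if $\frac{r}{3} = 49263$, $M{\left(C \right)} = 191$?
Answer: $\frac{184367}{31281} \approx 5.8939$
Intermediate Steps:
$r = 147789$ ($r = 3 \cdot 49263 = 147789$)
$\frac{36578 + r}{31090 + M{\left(-35 \right)}} = \frac{36578 + 147789}{31090 + 191} = \frac{184367}{31281}$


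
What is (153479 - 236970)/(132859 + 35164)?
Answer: -83491/168023 ≈ -0.49690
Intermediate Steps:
(153479 - 236970)/(132859 + 35164) = -83491/168023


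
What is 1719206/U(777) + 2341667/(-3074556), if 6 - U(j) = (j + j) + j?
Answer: -1763746499437/2382780900 ≈ -740.21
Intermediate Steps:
U(j) = 6 - 3*j (U(j) = 6 - ((j + j) + j) = 6 - (2*j + j) = 6 - 3*j)
1719206/U(777) + 2341667/(-3074556) = 1719206/(6 - 3*777) + 2341667/(-3074556) = 1719206/(6 - 2331) + 2341667*(-1/3074556) = 1719206/(-2325) - 2341667/3074556 = 1719206*(-1/2325) - 2341667/3074556 = -1719206/2325 - 2341667/3074556 = -1763746499437/2382780900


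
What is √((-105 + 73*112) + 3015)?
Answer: √11086 ≈ 105.29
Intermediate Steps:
√((-105 + 73*112) + 3015) = √((-105 + 8176) + 3015) = √(8071 + 3015) = √11086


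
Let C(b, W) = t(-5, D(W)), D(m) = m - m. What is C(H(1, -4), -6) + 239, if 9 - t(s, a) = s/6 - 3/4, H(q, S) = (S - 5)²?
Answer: 2995/12 ≈ 249.58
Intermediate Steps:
D(m) = 0
H(q, S) = (-5 + S)²
t(s, a) = 39/4 - s/6 (t(s, a) = 9 - (s/6 - 3/4) = 9 - (s*(⅙) - 3*¼) = 9 - (s/6 - ¾) = 9 - (-¾ + s/6) = 9 + (¾ - s/6) = 39/4 - s/6)
C(b, W) = 127/12 (C(b, W) = 39/4 - ⅙*(-5) = 39/4 + ⅚ = 127/12)
C(H(1, -4), -6) + 239 = 127/12 + 239 = 2995/12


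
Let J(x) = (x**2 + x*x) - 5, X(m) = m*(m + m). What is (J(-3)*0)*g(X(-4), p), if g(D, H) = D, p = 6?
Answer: 0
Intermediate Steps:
X(m) = 2*m**2 (X(m) = m*(2*m) = 2*m**2)
J(x) = -5 + 2*x**2 (J(x) = (x**2 + x**2) - 5 = 2*x**2 - 5 = -5 + 2*x**2)
(J(-3)*0)*g(X(-4), p) = ((-5 + 2*(-3)**2)*0)*(2*(-4)**2) = ((-5 + 2*9)*0)*(2*16) = ((-5 + 18)*0)*32 = (13*0)*32 = 0*32 = 0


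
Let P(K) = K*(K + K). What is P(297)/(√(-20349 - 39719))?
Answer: -88209*I*√15017/15017 ≈ -719.82*I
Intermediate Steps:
P(K) = 2*K² (P(K) = K*(2*K) = 2*K²)
P(297)/(√(-20349 - 39719)) = (2*297²)/(√(-20349 - 39719)) = (2*88209)/(√(-60068)) = 176418/((2*I*√15017)) = 176418*(-I*√15017/30034) = -88209*I*√15017/15017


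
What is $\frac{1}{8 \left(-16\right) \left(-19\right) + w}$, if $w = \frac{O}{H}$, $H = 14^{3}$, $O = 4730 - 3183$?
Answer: $\frac{392}{953565} \approx 0.00041109$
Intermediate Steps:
$O = 1547$ ($O = 4730 - 3183 = 1547$)
$H = 2744$
$w = \frac{221}{392}$ ($w = \frac{1547}{2744} = 1547 \cdot \frac{1}{2744} = \frac{221}{392} \approx 0.56378$)
$\frac{1}{8 \left(-16\right) \left(-19\right) + w} = \frac{1}{8 \left(-16\right) \left(-19\right) + \frac{221}{392}} = \frac{1}{\left(-128\right) \left(-19\right) + \frac{221}{392}} = \frac{1}{2432 + \frac{221}{392}} = \frac{1}{\frac{953565}{392}} = \frac{392}{953565}$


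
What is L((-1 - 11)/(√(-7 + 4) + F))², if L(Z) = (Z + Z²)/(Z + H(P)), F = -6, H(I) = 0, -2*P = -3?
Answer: (18 - I*√3)²/(6 - I*√3)² ≈ 7.8166 + 3.0336*I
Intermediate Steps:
P = 3/2 (P = -½*(-3) = 3/2 ≈ 1.5000)
L(Z) = (Z + Z²)/Z (L(Z) = (Z + Z²)/(Z + 0) = (Z + Z²)/Z)
L((-1 - 11)/(√(-7 + 4) + F))² = (1 + (-1 - 11)/(√(-7 + 4) - 6))² = (1 - 12/(√(-3) - 6))² = (1 - 12/(I*√3 - 6))² = (1 - 12/(-6 + I*√3))²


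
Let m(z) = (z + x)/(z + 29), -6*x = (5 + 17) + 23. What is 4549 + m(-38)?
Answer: 81973/18 ≈ 4554.1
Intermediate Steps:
x = -15/2 (x = -((5 + 17) + 23)/6 = -(22 + 23)/6 = -⅙*45 = -15/2 ≈ -7.5000)
m(z) = (-15/2 + z)/(29 + z) (m(z) = (z - 15/2)/(z + 29) = (-15/2 + z)/(29 + z))
4549 + m(-38) = 4549 + (-15/2 - 38)/(29 - 38) = 4549 - 91/2/(-9) = 4549 - ⅑*(-91/2) = 4549 + 91/18 = 81973/18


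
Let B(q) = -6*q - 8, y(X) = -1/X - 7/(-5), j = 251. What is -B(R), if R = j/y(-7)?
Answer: 8857/9 ≈ 984.11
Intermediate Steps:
y(X) = 7/5 - 1/X (y(X) = -1/X - 7*(-⅕) = -1/X + 7/5 = 7/5 - 1/X)
R = 8785/54 (R = 251/(7/5 - 1/(-7)) = 251/(7/5 - 1*(-⅐)) = 251/(7/5 + ⅐) = 251/(54/35) = 251*(35/54) = 8785/54 ≈ 162.69)
B(q) = -8 - 6*q
-B(R) = -(-8 - 6*8785/54) = -(-8 - 8785/9) = -1*(-8857/9) = 8857/9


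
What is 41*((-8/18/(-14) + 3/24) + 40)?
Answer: 829799/504 ≈ 1646.4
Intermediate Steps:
41*((-8/18/(-14) + 3/24) + 40) = 41*((-8*1/18*(-1/14) + 3*(1/24)) + 40) = 41*((-4/9*(-1/14) + ⅛) + 40) = 41*((2/63 + ⅛) + 40) = 41*(79/504 + 40) = 41*(20239/504) = 829799/504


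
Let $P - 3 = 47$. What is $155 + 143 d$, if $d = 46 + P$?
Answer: $13883$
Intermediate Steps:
$P = 50$ ($P = 3 + 47 = 50$)
$d = 96$ ($d = 46 + 50 = 96$)
$155 + 143 d = 155 + 143 \cdot 96 = 155 + 13728 = 13883$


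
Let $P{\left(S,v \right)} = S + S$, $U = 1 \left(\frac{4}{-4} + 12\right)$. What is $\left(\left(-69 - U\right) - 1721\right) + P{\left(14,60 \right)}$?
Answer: $-1773$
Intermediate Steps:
$U = 11$ ($U = 1 \left(4 \left(- \frac{1}{4}\right) + 12\right) = 1 \left(-1 + 12\right) = 1 \cdot 11 = 11$)
$P{\left(S,v \right)} = 2 S$
$\left(\left(-69 - U\right) - 1721\right) + P{\left(14,60 \right)} = \left(\left(-69 - 11\right) - 1721\right) + 2 \cdot 14 = \left(\left(-69 - 11\right) - 1721\right) + 28 = \left(-80 - 1721\right) + 28 = -1801 + 28 = -1773$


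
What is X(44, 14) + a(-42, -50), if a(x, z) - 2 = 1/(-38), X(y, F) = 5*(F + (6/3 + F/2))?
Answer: 4445/38 ≈ 116.97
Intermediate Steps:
X(y, F) = 10 + 15*F/2 (X(y, F) = 5*(F + (6*(⅓) + F*(½))) = 5*(F + (2 + F/2)) = 5*(2 + 3*F/2) = 10 + 15*F/2)
a(x, z) = 75/38 (a(x, z) = 2 + 1/(-38) = 2 - 1/38 = 75/38)
X(44, 14) + a(-42, -50) = (10 + (15/2)*14) + 75/38 = (10 + 105) + 75/38 = 115 + 75/38 = 4445/38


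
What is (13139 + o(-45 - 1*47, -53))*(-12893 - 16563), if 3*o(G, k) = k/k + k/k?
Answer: -1161126064/3 ≈ -3.8704e+8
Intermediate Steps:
o(G, k) = ⅔ (o(G, k) = (k/k + k/k)/3 = (1 + 1)/3 = (⅓)*2 = ⅔)
(13139 + o(-45 - 1*47, -53))*(-12893 - 16563) = (13139 + ⅔)*(-12893 - 16563) = (39419/3)*(-29456) = -1161126064/3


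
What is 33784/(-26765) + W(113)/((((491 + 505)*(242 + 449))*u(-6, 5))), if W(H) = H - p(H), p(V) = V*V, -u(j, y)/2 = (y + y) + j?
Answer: -11604511397/9210318270 ≈ -1.2599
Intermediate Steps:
u(j, y) = -4*y - 2*j (u(j, y) = -2*((y + y) + j) = -2*(2*y + j) = -2*(j + 2*y) = -4*y - 2*j)
p(V) = V**2
W(H) = H - H**2
33784/(-26765) + W(113)/((((491 + 505)*(242 + 449))*u(-6, 5))) = 33784/(-26765) + (113*(1 - 1*113))/((((491 + 505)*(242 + 449))*(-4*5 - 2*(-6)))) = 33784*(-1/26765) + (113*(1 - 113))/(((996*691)*(-20 + 12))) = -33784/26765 + (113*(-112))/((688236*(-8))) = -33784/26765 - 12656/(-5505888) = -33784/26765 - 12656*(-1/5505888) = -33784/26765 + 791/344118 = -11604511397/9210318270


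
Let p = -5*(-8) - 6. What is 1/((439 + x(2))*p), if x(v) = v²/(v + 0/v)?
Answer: 1/14994 ≈ 6.6693e-5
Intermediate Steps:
p = 34 (p = 40 - 6 = 34)
x(v) = v (x(v) = v²/(v + 0) = v²/v = v)
1/((439 + x(2))*p) = 1/((439 + 2)*34) = 1/(441*34) = 1/14994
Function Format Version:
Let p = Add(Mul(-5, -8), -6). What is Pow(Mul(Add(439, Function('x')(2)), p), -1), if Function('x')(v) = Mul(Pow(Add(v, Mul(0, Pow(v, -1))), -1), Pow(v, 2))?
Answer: Rational(1, 14994) ≈ 6.6693e-5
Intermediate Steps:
p = 34 (p = Add(40, -6) = 34)
Function('x')(v) = v (Function('x')(v) = Mul(Pow(Add(v, 0), -1), Pow(v, 2)) = Mul(Pow(v, -1), Pow(v, 2)) = v)
Pow(Mul(Add(439, Function('x')(2)), p), -1) = Pow(Mul(Add(439, 2), 34), -1) = Pow(Mul(441, 34), -1) = Pow(14994, -1) = Rational(1, 14994)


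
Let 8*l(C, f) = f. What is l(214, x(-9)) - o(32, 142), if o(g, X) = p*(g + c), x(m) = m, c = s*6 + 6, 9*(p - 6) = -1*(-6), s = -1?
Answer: -5147/24 ≈ -214.46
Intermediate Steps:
p = 20/3 (p = 6 + (-1*(-6))/9 = 6 + (⅑)*6 = 6 + ⅔ = 20/3 ≈ 6.6667)
c = 0 (c = -1*6 + 6 = -6 + 6 = 0)
l(C, f) = f/8
o(g, X) = 20*g/3 (o(g, X) = 20*(g + 0)/3 = 20*g/3)
l(214, x(-9)) - o(32, 142) = (⅛)*(-9) - 20*32/3 = -9/8 - 1*640/3 = -9/8 - 640/3 = -5147/24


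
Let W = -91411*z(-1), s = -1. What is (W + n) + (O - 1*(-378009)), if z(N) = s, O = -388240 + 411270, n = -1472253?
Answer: -979803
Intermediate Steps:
O = 23030
z(N) = -1
W = 91411 (W = -91411*(-1) = 91411)
(W + n) + (O - 1*(-378009)) = (91411 - 1472253) + (23030 - 1*(-378009)) = -1380842 + (23030 + 378009) = -1380842 + 401039 = -979803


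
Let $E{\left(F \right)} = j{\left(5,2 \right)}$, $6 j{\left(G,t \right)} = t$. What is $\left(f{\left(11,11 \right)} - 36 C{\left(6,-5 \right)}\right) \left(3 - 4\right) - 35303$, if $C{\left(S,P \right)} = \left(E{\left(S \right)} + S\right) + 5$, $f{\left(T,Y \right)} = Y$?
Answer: $-34906$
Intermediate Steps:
$j{\left(G,t \right)} = \frac{t}{6}$
$E{\left(F \right)} = \frac{1}{3}$ ($E{\left(F \right)} = \frac{1}{6} \cdot 2 = \frac{1}{3}$)
$C{\left(S,P \right)} = \frac{16}{3} + S$ ($C{\left(S,P \right)} = \left(\frac{1}{3} + S\right) + 5 = \frac{16}{3} + S$)
$\left(f{\left(11,11 \right)} - 36 C{\left(6,-5 \right)}\right) \left(3 - 4\right) - 35303 = \left(11 - 36 \left(\frac{16}{3} + 6\right)\right) \left(3 - 4\right) - 35303 = \left(11 - 408\right) \left(3 - 4\right) - 35303 = \left(11 - 408\right) \left(-1\right) - 35303 = \left(-397\right) \left(-1\right) - 35303 = 397 - 35303 = -34906$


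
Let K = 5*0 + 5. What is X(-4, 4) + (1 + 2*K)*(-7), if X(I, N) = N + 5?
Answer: -68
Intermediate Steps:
X(I, N) = 5 + N
K = 5 (K = 0 + 5 = 5)
X(-4, 4) + (1 + 2*K)*(-7) = (5 + 4) + (1 + 2*5)*(-7) = 9 + (1 + 10)*(-7) = 9 + 11*(-7) = 9 - 77 = -68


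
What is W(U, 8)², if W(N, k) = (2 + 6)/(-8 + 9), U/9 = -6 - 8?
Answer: 64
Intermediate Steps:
U = -126 (U = 9*(-6 - 8) = 9*(-14) = -126)
W(N, k) = 8 (W(N, k) = 8/1 = 8*1 = 8)
W(U, 8)² = 8² = 64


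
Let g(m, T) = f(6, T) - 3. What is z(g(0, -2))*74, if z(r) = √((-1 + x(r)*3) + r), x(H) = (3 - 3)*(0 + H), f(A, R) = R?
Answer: 74*I*√6 ≈ 181.26*I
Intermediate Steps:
x(H) = 0 (x(H) = 0*H = 0)
g(m, T) = -3 + T (g(m, T) = T - 3 = -3 + T)
z(r) = √(-1 + r) (z(r) = √((-1 + 0*3) + r) = √((-1 + 0) + r) = √(-1 + r))
z(g(0, -2))*74 = √(-1 + (-3 - 2))*74 = √(-1 - 5)*74 = √(-6)*74 = (I*√6)*74 = 74*I*√6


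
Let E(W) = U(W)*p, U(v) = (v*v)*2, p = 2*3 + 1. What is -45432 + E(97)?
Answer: 86294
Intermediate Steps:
p = 7 (p = 6 + 1 = 7)
U(v) = 2*v**2 (U(v) = v**2*2 = 2*v**2)
E(W) = 14*W**2 (E(W) = (2*W**2)*7 = 14*W**2)
-45432 + E(97) = -45432 + 14*97**2 = -45432 + 14*9409 = -45432 + 131726 = 86294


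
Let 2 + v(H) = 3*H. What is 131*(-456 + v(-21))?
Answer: -68251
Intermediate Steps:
v(H) = -2 + 3*H
131*(-456 + v(-21)) = 131*(-456 + (-2 + 3*(-21))) = 131*(-456 + (-2 - 63)) = 131*(-456 - 65) = 131*(-521) = -68251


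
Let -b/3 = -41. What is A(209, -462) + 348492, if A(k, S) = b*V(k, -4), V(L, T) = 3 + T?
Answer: 348369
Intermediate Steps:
b = 123 (b = -3*(-41) = 123)
A(k, S) = -123 (A(k, S) = 123*(3 - 4) = 123*(-1) = -123)
A(209, -462) + 348492 = -123 + 348492 = 348369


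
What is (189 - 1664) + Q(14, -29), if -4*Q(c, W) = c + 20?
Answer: -2967/2 ≈ -1483.5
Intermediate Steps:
Q(c, W) = -5 - c/4 (Q(c, W) = -(c + 20)/4 = -(20 + c)/4 = -5 - c/4)
(189 - 1664) + Q(14, -29) = (189 - 1664) + (-5 - ¼*14) = -1475 + (-5 - 7/2) = -1475 - 17/2 = -2967/2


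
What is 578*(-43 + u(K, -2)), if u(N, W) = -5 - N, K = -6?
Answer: -24276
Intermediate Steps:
578*(-43 + u(K, -2)) = 578*(-43 + (-5 - 1*(-6))) = 578*(-43 + (-5 + 6)) = 578*(-43 + 1) = 578*(-42) = -24276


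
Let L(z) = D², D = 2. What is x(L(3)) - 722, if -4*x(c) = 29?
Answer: -2917/4 ≈ -729.25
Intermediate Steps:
L(z) = 4 (L(z) = 2² = 4)
x(c) = -29/4 (x(c) = -¼*29 = -29/4)
x(L(3)) - 722 = -29/4 - 722 = -2917/4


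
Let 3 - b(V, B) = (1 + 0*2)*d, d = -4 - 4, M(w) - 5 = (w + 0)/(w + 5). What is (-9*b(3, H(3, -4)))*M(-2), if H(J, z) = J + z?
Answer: -429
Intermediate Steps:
M(w) = 5 + w/(5 + w) (M(w) = 5 + (w + 0)/(w + 5) = 5 + w/(5 + w))
d = -8
b(V, B) = 11 (b(V, B) = 3 - (1 + 0*2)*(-8) = 3 - (1 + 0)*(-8) = 3 - (-8) = 3 - 1*(-8) = 3 + 8 = 11)
(-9*b(3, H(3, -4)))*M(-2) = (-9*11)*((25 + 6*(-2))/(5 - 2)) = -99*(25 - 12)/3 = -33*13 = -99*13/3 = -429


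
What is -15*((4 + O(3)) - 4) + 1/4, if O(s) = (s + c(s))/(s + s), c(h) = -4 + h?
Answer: -19/4 ≈ -4.7500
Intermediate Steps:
O(s) = (-4 + 2*s)/(2*s) (O(s) = (s + (-4 + s))/(s + s) = (-4 + 2*s)/((2*s)) = (-4 + 2*s)*(1/(2*s)) = (-4 + 2*s)/(2*s))
-15*((4 + O(3)) - 4) + 1/4 = -15*((4 + (-2 + 3)/3) - 4) + 1/4 = -15*((4 + (1/3)*1) - 4) + 1/4 = -15*((4 + 1/3) - 4) + 1/4 = -15*(13/3 - 4) + 1/4 = -15*1/3 + 1/4 = -5 + 1/4 = -19/4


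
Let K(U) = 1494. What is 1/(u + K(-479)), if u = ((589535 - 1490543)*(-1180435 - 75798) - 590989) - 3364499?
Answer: 1/1131872028870 ≈ 8.8349e-13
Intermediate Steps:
u = 1131872027376 (u = (-901008*(-1256233) - 590989) - 3364499 = (1131875982864 - 590989) - 3364499 = 1131875391875 - 3364499 = 1131872027376)
1/(u + K(-479)) = 1/(1131872027376 + 1494) = 1/1131872028870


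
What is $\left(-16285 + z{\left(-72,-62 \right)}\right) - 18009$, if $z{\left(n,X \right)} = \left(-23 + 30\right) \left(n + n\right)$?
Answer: $-35302$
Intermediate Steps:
$z{\left(n,X \right)} = 14 n$ ($z{\left(n,X \right)} = 7 \cdot 2 n = 14 n$)
$\left(-16285 + z{\left(-72,-62 \right)}\right) - 18009 = \left(-16285 + 14 \left(-72\right)\right) - 18009 = \left(-16285 - 1008\right) - 18009 = -17293 - 18009 = -35302$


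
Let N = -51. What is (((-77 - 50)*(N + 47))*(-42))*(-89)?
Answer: 1898904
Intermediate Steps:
(((-77 - 50)*(N + 47))*(-42))*(-89) = (((-77 - 50)*(-51 + 47))*(-42))*(-89) = (-127*(-4)*(-42))*(-89) = (508*(-42))*(-89) = -21336*(-89) = 1898904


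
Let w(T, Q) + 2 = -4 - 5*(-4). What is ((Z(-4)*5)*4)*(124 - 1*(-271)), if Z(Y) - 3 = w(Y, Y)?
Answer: 134300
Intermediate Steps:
w(T, Q) = 14 (w(T, Q) = -2 + (-4 - 5*(-4)) = -2 + (-4 + 20) = -2 + 16 = 14)
Z(Y) = 17 (Z(Y) = 3 + 14 = 17)
((Z(-4)*5)*4)*(124 - 1*(-271)) = ((17*5)*4)*(124 - 1*(-271)) = (85*4)*(124 + 271) = 340*395 = 134300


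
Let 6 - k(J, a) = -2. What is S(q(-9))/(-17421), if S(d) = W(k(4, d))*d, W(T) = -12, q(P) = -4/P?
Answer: 16/52263 ≈ 0.00030614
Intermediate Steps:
k(J, a) = 8 (k(J, a) = 6 - 1*(-2) = 6 + 2 = 8)
S(d) = -12*d
S(q(-9))/(-17421) = -(-48)/(-9)/(-17421) = -(-48)*(-1)/9*(-1/17421) = -12*4/9*(-1/17421) = -16/3*(-1/17421) = 16/52263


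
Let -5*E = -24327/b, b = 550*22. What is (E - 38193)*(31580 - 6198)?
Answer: -29324486727543/30250 ≈ -9.6940e+8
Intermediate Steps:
b = 12100
E = 24327/60500 (E = -(-24327)/(5*12100) = -1/5*(-24327/12100) = 24327/60500 ≈ 0.40210)
(E - 38193)*(31580 - 6198) = (24327/60500 - 38193)*(31580 - 6198) = -2310652173/60500*25382 = -29324486727543/30250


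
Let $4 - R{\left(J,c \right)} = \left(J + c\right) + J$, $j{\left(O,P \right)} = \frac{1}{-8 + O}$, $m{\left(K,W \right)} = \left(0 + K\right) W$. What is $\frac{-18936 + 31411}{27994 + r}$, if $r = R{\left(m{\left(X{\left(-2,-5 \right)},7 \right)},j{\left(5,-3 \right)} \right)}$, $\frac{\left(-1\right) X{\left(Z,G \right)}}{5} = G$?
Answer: $\frac{7485}{16589} \approx 0.4512$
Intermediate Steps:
$X{\left(Z,G \right)} = - 5 G$
$m{\left(K,W \right)} = K W$
$R{\left(J,c \right)} = 4 - c - 2 J$ ($R{\left(J,c \right)} = 4 - \left(\left(J + c\right) + J\right) = 4 - \left(c + 2 J\right) = 4 - c - 2 J$)
$r = - \frac{1037}{3}$ ($r = 4 - \frac{1}{-8 + 5} - 2 \left(-5\right) \left(-5\right) 7 = 4 - \frac{1}{-3} - 2 \cdot 25 \cdot 7 = 4 - - \frac{1}{3} - 350 = 4 + \frac{1}{3} - 350 = - \frac{1037}{3} \approx -345.67$)
$\frac{-18936 + 31411}{27994 + r} = \frac{-18936 + 31411}{27994 - \frac{1037}{3}} = \frac{12475}{\frac{82945}{3}} = 12475 \cdot \frac{3}{82945} = \frac{7485}{16589}$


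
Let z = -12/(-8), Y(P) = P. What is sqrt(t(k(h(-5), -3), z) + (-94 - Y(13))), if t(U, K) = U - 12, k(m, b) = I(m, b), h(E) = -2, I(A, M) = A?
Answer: 11*I ≈ 11.0*I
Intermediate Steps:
k(m, b) = m
z = 3/2 (z = -12*(-1/8) = 3/2 ≈ 1.5000)
t(U, K) = -12 + U
sqrt(t(k(h(-5), -3), z) + (-94 - Y(13))) = sqrt((-12 - 2) + (-94 - 1*13)) = sqrt(-14 + (-94 - 13)) = sqrt(-14 - 107) = sqrt(-121) = 11*I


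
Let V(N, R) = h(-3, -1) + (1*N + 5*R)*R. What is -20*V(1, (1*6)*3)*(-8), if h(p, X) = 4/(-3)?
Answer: 785600/3 ≈ 2.6187e+5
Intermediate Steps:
h(p, X) = -4/3 (h(p, X) = 4*(-⅓) = -4/3)
V(N, R) = -4/3 + R*(N + 5*R) (V(N, R) = -4/3 + (1*N + 5*R)*R = -4/3 + (N + 5*R)*R = -4/3 + R*(N + 5*R))
-20*V(1, (1*6)*3)*(-8) = -20*(-4/3 + 5*((1*6)*3)² + 1*((1*6)*3))*(-8) = -20*(-4/3 + 5*(6*3)² + 1*(6*3))*(-8) = -20*(-4/3 + 5*18² + 1*18)*(-8) = -20*(-4/3 + 5*324 + 18)*(-8) = -20*(-4/3 + 1620 + 18)*(-8) = -20*4910/3*(-8) = -98200/3*(-8) = 785600/3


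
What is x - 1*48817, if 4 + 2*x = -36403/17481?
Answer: -1706846281/34962 ≈ -48820.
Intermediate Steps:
x = -106327/34962 (x = -2 + (-36403/17481)/2 = -2 + (-36403*1/17481)/2 = -2 + (½)*(-36403/17481) = -2 - 36403/34962 = -106327/34962 ≈ -3.0412)
x - 1*48817 = -106327/34962 - 1*48817 = -106327/34962 - 48817 = -1706846281/34962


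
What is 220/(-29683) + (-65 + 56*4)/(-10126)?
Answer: -6947317/300570058 ≈ -0.023114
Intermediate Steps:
220/(-29683) + (-65 + 56*4)/(-10126) = 220*(-1/29683) + (-65 + 224)*(-1/10126) = -220/29683 + 159*(-1/10126) = -220/29683 - 159/10126 = -6947317/300570058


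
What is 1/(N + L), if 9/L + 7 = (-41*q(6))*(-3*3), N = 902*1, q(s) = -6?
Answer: 2221/2003333 ≈ 0.0011087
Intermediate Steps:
N = 902
L = -9/2221 (L = 9/(-7 + (-41*(-6))*(-3*3)) = 9/(-7 + 246*(-9)) = 9/(-7 - 2214) = 9/(-2221) = 9*(-1/2221) = -9/2221 ≈ -0.0040522)
1/(N + L) = 1/(902 - 9/2221) = 1/(2003333/2221) = 2221/2003333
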